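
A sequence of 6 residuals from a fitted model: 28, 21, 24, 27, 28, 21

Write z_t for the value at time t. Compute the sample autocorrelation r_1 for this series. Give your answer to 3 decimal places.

-0.292

Mean z̄ = (28 + 21 + 24 + 27 + 28 + 21)/6 = 24.8333
Σ(z_t−z̄)(z_{t+1}−z̄) = (-12.1389) + (3.1944) + (-1.8056) + (6.8611) + (-12.1389) = -16.0278
Denominator Σ(z_t−z̄)² = 54.8333
r_1 = -16.0278 / 54.8333 = -0.292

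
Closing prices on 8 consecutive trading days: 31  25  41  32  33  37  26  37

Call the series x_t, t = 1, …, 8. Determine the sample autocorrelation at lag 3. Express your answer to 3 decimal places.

Mean x̄ = (31 + 25 + 41 + 32 + 33 + 37 + 26 + 37)/8 = 32.7500
Σ(x_t−x̄)(x_{t+3}−x̄) = (1.3125) + (-1.9375) + (35.0625) + (5.0625) + (1.0625) = 40.5625
Denominator Σ(x_t−x̄)² = 213.5000
r_3 = 40.5625 / 213.5000 = 0.190

0.190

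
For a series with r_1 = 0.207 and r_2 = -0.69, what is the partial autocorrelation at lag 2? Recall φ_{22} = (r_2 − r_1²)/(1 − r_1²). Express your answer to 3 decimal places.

-0.766

φ_{22} = (r_2 − r_1²) / (1 − r_1²)
r_1² = (0.207)² = 0.042849
Numerator = -0.69 − 0.0428 = -0.7328; denominator = 1 − 0.0428 = 0.9572
φ_{22} = -0.7328 / 0.9572 = -0.766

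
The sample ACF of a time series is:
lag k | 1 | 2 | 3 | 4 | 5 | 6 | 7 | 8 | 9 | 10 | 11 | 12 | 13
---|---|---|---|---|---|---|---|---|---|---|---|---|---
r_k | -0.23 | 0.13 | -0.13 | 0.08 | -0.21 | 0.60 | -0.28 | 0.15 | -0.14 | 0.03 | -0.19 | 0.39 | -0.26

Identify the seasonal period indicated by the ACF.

6

The largest autocorrelation is r_6 = 0.60, with a weaker echo at lag 12 (0.39); the remaining lags stay at or below 0.15.
The dominant spike at lag 6 indicates a seasonal period of 6.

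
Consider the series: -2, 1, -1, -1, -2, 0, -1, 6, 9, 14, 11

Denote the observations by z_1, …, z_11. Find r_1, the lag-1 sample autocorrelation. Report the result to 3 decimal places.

0.707

Mean z̄ = (-2 + 1 − 1 − 1 − 2 + 0 − 1 + 6 + 9 + 14 + 11)/11 = 3.0909
Numerator Σ_{t=1}^{10}(z_t−z̄)(z_{t+1}−z̄) = 241.1736
Denominator Σ(z_t−z̄)² = 340.9091
r_1 = 241.1736 / 340.9091 = 0.707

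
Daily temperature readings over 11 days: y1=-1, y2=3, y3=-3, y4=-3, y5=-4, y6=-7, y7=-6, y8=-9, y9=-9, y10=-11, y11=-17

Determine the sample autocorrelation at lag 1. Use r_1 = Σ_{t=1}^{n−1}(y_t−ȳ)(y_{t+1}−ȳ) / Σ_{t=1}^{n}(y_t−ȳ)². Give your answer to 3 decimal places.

Mean ȳ = (-1 + 3 − 3 − 3 − 4 − 7 − 6 − 9 − 9 − 11 − 17)/11 = -6.0909
Numerator Σ_{t=1}^{10}(y_t−ȳ)(y_{t+1}−ȳ) = 164.4463
Denominator Σ(y_t−ȳ)² = 292.9091
r_1 = 164.4463 / 292.9091 = 0.561

0.561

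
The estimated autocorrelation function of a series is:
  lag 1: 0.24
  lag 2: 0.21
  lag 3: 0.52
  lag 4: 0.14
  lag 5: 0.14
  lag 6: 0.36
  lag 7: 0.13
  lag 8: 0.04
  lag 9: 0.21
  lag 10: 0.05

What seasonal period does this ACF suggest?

3

The largest autocorrelation is r_3 = 0.52, with a weaker echo at lag 6 (0.36); the remaining lags stay at or below 0.24. The elevated value at lag 1 (0.24), dropping to 0.21 at lag 2, reflects decaying short-term dependence rather than seasonality.
The dominant spike at lag 3 indicates a seasonal period of 3.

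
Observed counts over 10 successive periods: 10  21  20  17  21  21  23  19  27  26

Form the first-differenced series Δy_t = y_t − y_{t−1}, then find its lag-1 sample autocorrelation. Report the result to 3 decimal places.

-0.402

First differences Δy: 11, -1, -3, 4, 0, 2, -4, 8, -1
Mean of differences = 1.7778
Numerator Σ(Δy_t−Δȳ)(Δy_{t+1}−Δȳ) = -81.8272
Denominator Σ(Δy_t−Δȳ)² = 203.5556
r_1(Δy) = -81.8272 / 203.5556 = -0.402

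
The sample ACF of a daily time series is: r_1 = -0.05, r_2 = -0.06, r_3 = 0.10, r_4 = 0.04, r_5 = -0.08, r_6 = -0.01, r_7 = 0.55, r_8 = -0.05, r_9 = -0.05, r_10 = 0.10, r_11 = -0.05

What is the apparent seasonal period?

7

The largest autocorrelation is r_7 = 0.55; the remaining lags stay at or below 0.10.
The dominant spike at lag 7 indicates a seasonal period of 7.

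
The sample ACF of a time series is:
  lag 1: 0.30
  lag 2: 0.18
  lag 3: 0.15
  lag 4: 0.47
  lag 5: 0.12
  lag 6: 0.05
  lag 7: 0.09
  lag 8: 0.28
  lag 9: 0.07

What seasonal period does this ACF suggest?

4

The largest autocorrelation is r_4 = 0.47; the remaining lags stay at or below 0.30. The elevated value at lag 1 (0.30), dropping to 0.18 at lag 2, reflects decaying short-term dependence rather than seasonality.
The dominant spike at lag 4 indicates a seasonal period of 4.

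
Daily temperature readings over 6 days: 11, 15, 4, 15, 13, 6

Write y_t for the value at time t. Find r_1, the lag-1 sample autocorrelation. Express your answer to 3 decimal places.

-0.522

Mean ȳ = (11 + 15 + 4 + 15 + 13 + 6)/6 = 10.6667
Deviations from mean: 0.3333, 4.3333, -6.6667, 4.3333, 2.3333, -4.6667
Σ(y_t−ȳ)(y_{t+1}−ȳ) = (1.4444) + (-28.8889) + (-28.8889) + (10.1111) + (-10.8889) = -57.1111
Denominator Σ(y_t−ȳ)² = 109.3333
r_1 = -57.1111 / 109.3333 = -0.522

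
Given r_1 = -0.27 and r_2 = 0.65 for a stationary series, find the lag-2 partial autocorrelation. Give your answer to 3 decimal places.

0.622

φ_{22} = (r_2 − r_1²) / (1 − r_1²)
r_1² = (-0.27)² = 0.0729
Numerator = 0.65 − 0.0729 = 0.5771; denominator = 1 − 0.0729 = 0.9271
φ_{22} = 0.5771 / 0.9271 = 0.622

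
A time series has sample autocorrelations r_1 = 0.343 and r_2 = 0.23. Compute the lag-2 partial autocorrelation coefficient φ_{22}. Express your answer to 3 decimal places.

φ_{22} = (r_2 − r_1²) / (1 − r_1²)
r_1² = (0.343)² = 0.117649
Numerator = 0.23 − 0.1176 = 0.1124; denominator = 1 − 0.1176 = 0.8824
φ_{22} = 0.1124 / 0.8824 = 0.127

0.127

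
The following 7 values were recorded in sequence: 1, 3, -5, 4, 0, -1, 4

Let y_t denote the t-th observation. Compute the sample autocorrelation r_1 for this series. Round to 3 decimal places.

-0.598

Mean ȳ = (1 + 3 − 5 + 4 + 0 − 1 + 4)/7 = 0.8571
Deviations from mean: 0.1429, 2.1429, -5.8571, 3.1429, -0.8571, -1.8571, 3.1429
Numerator Σ_{t=1}^{6}(y_t−ȳ)(y_{t+1}−ȳ) = -37.5918
Denominator Σ(y_t−ȳ)² = 62.8571
r_1 = -37.5918 / 62.8571 = -0.598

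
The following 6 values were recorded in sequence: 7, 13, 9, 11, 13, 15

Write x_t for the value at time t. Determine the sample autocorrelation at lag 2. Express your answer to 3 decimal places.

0.103

Mean x̄ = (7 + 13 + 9 + 11 + 13 + 15)/6 = 11.3333
Numerator Σ_{t=1}^{4}(x_t−x̄)(x_{t+2}−x̄) = 4.4444
Denominator Σ(x_t−x̄)² = 43.3333
r_2 = 4.4444 / 43.3333 = 0.103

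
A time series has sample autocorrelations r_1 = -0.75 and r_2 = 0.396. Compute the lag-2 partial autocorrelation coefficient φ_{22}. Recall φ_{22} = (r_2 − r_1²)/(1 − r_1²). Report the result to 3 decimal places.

-0.381

φ_{22} = (r_2 − r_1²) / (1 − r_1²)
r_1² = (-0.75)² = 0.5625
Numerator = 0.396 − 0.5625 = -0.1665; denominator = 1 − 0.5625 = 0.4375
φ_{22} = -0.1665 / 0.4375 = -0.381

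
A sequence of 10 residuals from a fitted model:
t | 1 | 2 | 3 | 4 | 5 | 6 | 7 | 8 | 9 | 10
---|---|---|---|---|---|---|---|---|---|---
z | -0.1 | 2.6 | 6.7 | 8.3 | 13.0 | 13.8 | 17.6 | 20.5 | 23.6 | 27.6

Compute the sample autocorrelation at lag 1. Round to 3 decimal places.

Mean z̄ = (-0.1 + 2.6 + 6.7 + 8.3 + 13.0 + 13.8 + 17.6 + 20.5 + 23.6 + 27.6)/10 = 13.3600
Numerator Σ_{t=1}^{9}(z_t−z̄)(z_{t+1}−z̄) = 502.9244
Denominator Σ(z_t−z̄)² = 743.8240
r_1 = 502.9244 / 743.8240 = 0.676

0.676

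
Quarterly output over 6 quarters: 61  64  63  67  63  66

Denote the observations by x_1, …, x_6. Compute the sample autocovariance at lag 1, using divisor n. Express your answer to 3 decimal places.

Mean x̄ = (61 + 64 + 63 + 67 + 63 + 66)/6 = 64.0000
Σ_{t=1}^{5}(x_t−x̄)(x_{t+1}−x̄) = -8.0000
γ_1 = -8.0000 / 6 = -1.333

-1.333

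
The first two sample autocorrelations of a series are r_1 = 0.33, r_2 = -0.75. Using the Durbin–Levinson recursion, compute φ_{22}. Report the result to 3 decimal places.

-0.964

φ_{22} = (r_2 − r_1²) / (1 − r_1²)
r_1² = (0.33)² = 0.1089
Numerator = -0.75 − 0.1089 = -0.8589; denominator = 1 − 0.1089 = 0.8911
φ_{22} = -0.8589 / 0.8911 = -0.964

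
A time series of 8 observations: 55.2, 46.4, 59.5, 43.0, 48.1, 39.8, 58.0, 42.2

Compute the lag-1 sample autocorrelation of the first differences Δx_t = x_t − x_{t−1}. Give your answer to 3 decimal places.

First differences Δx: -8.8, 13.1, -16.5, 5.1, -8.3, 18.2, -15.8
Mean of differences = -1.8571
Numerator Σ(Δx_t−Δx̄)(Δx_{t+1}−Δx̄) = -878.4361
Denominator Σ(Δx_t−Δx̄)² = 1172.9371
r_1(Δx) = -878.4361 / 1172.9371 = -0.749

-0.749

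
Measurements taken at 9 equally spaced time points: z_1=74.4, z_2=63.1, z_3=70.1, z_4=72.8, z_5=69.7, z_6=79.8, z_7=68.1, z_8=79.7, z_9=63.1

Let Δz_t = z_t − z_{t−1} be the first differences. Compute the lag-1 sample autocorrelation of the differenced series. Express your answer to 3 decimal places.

-0.635

First differences Δz: -11.3, 7.0, 2.7, -3.1, 10.1, -11.7, 11.6, -16.6
Mean of differences = -1.4125
Numerator Σ(Δz_t−Δz̄)(Δz_{t+1}−Δz̄) = -524.8777
Denominator Σ(Δz_t−Δz̄)² = 826.6488
r_1(Δz) = -524.8777 / 826.6488 = -0.635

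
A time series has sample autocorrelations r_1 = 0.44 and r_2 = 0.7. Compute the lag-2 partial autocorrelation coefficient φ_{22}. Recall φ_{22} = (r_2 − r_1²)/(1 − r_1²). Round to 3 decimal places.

0.628

φ_{22} = (r_2 − r_1²) / (1 − r_1²)
r_1² = (0.44)² = 0.1936
Numerator = 0.7 − 0.1936 = 0.5064; denominator = 1 − 0.1936 = 0.8064
φ_{22} = 0.5064 / 0.8064 = 0.628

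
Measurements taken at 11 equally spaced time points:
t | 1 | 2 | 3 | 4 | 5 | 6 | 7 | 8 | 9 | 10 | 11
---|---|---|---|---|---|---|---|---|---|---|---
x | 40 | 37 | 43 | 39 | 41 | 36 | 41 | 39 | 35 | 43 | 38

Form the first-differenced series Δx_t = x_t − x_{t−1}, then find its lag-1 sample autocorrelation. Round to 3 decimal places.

First differences Δx: -3, 6, -4, 2, -5, 5, -2, -4, 8, -5
Mean of differences = -0.2000
Numerator Σ(Δx_t−Δx̄)(Δx_{t+1}−Δx̄) = -157.8400
Denominator Σ(Δx_t−Δx̄)² = 223.6000
r_1(Δx) = -157.8400 / 223.6000 = -0.706

-0.706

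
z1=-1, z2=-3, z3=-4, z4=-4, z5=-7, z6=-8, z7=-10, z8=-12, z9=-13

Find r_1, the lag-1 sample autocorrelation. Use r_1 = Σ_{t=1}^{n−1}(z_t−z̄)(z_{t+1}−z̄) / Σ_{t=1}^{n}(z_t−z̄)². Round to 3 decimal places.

Mean z̄ = (-1 − 3 − 4 − 4 − 7 − 8 − 10 − 12 − 13)/9 = -6.8889
Numerator Σ_{t=1}^{8}(z_t−z̄)(z_{t+1}−z̄) = 92.8765
Denominator Σ(z_t−z̄)² = 140.8889
r_1 = 92.8765 / 140.8889 = 0.659

0.659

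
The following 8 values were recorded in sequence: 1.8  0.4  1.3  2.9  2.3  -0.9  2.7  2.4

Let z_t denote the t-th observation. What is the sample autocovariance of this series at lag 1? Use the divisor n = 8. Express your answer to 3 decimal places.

-0.371

Mean z̄ = (1.8 + 0.4 + 1.3 + 2.9 + 2.3 − 0.9 + 2.7 + 2.4)/8 = 1.6125
Deviations: 0.1875, -1.2125, -0.3125, 1.2875, 0.6875, -2.5125, 1.0875, 0.7875
Σ_{t=1}^{7}(z_t−z̄)(z_{t+1}−z̄) = -2.9689
γ_1 = -2.9689 / 8 = -0.371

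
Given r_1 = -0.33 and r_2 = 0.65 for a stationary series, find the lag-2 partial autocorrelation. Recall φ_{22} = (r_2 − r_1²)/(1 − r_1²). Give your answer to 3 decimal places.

φ_{22} = (r_2 − r_1²) / (1 − r_1²)
r_1² = (-0.33)² = 0.1089
Numerator = 0.65 − 0.1089 = 0.5411; denominator = 1 − 0.1089 = 0.8911
φ_{22} = 0.5411 / 0.8911 = 0.607

0.607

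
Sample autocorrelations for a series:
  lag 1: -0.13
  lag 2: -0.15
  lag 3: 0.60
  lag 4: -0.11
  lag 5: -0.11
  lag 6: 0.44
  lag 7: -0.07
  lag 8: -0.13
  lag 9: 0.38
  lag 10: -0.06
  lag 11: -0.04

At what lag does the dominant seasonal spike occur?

3

The largest autocorrelation is r_3 = 0.60, with weaker echoes at lags 6 (0.44) and 9 (0.38); the remaining lags stay at or below -0.04.
The dominant spike at lag 3 indicates a seasonal period of 3.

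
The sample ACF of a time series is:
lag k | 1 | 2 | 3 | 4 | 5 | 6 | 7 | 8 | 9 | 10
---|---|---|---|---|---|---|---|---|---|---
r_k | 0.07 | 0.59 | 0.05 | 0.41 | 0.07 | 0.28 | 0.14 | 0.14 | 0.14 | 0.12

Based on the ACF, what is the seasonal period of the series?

2

The largest autocorrelation is r_2 = 0.59, with weaker echoes at lags 4 (0.41) and 6 (0.28); the remaining lags stay at or below 0.14.
The dominant spike at lag 2 indicates a seasonal period of 2.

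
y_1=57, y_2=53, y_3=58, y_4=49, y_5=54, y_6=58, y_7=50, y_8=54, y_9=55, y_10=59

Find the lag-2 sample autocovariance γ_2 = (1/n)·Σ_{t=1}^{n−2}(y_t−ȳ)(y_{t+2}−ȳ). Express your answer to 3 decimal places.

Mean ȳ = (57 + 53 + 58 + 49 + 54 + 58 + 50 + 54 + 55 + 59)/10 = 54.7000
Σ_{t=1}^{8}(y_t−ȳ)(y_{t+2}−ȳ) = -7.2800
γ_2 = -7.2800 / 10 = -0.728

-0.728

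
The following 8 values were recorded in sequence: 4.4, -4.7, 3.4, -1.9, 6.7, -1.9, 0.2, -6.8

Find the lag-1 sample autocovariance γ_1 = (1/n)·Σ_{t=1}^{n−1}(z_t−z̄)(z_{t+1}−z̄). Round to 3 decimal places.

Mean z̄ = (4.4 − 4.7 + 3.4 − 1.9 + 6.7 − 1.9 + 0.2 − 6.8)/8 = -0.0750
Deviations: 4.4750, -4.6250, 3.4750, -1.8250, 6.7750, -1.8250, 0.2750, -6.7250
Σ_{t=1}^{7}(z_t−z̄)(z_{t+1}−z̄) = -70.1906
γ_1 = -70.1906 / 8 = -8.774

-8.774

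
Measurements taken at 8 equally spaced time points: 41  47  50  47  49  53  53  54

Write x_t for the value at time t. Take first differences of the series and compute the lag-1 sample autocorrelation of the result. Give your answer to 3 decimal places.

-0.071

First differences Δx: 6, 3, -3, 2, 4, 0, 1
Mean of differences = 1.8571
Numerator Σ(Δx_t−Δx̄)(Δx_{t+1}−Δx̄) = -3.5918
Denominator Σ(Δx_t−Δx̄)² = 50.8571
r_1(Δx) = -3.5918 / 50.8571 = -0.071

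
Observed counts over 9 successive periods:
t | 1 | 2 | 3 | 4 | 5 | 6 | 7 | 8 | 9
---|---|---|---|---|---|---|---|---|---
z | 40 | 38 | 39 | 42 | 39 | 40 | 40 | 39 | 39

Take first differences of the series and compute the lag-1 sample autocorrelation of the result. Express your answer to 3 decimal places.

First differences Δz: -2, 1, 3, -3, 1, 0, -1, 0
Mean of differences = -0.1250
Numerator Σ(Δz_t−Δz̄)(Δz_{t+1}−Δz̄) = -10.8906
Denominator Σ(Δz_t−Δz̄)² = 24.8750
r_1(Δz) = -10.8906 / 24.8750 = -0.438

-0.438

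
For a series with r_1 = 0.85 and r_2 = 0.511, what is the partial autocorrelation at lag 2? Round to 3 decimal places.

φ_{22} = (r_2 − r_1²) / (1 − r_1²)
r_1² = (0.85)² = 0.7225
Numerator = 0.511 − 0.7225 = -0.2115; denominator = 1 − 0.7225 = 0.2775
φ_{22} = -0.2115 / 0.2775 = -0.762

-0.762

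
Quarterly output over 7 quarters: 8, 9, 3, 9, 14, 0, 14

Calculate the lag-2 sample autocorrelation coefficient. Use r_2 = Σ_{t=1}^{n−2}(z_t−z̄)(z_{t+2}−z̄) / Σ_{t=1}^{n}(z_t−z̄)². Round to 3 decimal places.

Mean z̄ = (8 + 9 + 3 + 9 + 14 + 0 + 14)/7 = 8.1429
Deviations from mean: -0.1429, 0.8571, -5.1429, 0.8571, 5.8571, -8.1429, 5.8571
Σ(z_t−z̄)(z_{t+2}−z̄) = (0.7347) + (0.7347) + (-30.1224) + (-6.9796) + (34.3061) = -1.3265
Denominator Σ(z_t−z̄)² = 162.8571
r_2 = -1.3265 / 162.8571 = -0.008

-0.008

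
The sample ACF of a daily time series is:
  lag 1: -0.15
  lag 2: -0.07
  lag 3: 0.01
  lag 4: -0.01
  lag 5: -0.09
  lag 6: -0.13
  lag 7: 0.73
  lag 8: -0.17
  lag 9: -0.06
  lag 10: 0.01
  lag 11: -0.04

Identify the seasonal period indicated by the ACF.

The largest autocorrelation is r_7 = 0.73; the remaining lags stay at or below 0.01.
The dominant spike at lag 7 indicates a seasonal period of 7.

7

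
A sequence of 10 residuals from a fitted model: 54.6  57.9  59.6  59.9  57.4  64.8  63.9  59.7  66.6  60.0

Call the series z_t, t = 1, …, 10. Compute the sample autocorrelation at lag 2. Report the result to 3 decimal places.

Mean z̄ = (54.6 + 57.9 + 59.6 + 59.9 + 57.4 + 64.8 + 63.9 + 59.7 + 66.6 + 60.0)/10 = 60.4400
Numerator Σ_{t=1}^{8}(z_t−z̄)(z_{t+2}−z̄) = 14.3708
Denominator Σ(z_t−z̄)² = 120.4640
r_2 = 14.3708 / 120.4640 = 0.119

0.119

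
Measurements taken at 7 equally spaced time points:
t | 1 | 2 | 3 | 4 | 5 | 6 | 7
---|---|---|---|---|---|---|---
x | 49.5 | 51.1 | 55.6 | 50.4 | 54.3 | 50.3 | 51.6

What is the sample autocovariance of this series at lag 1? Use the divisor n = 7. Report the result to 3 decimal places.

-1.914

Mean x̄ = (49.5 + 51.1 + 55.6 + 50.4 + 54.3 + 50.3 + 51.6)/7 = 51.8286
Deviations: -2.3286, -0.7286, 3.7714, -1.4286, 2.4714, -1.5286, -0.2286
Σ_{t=1}^{6}(x_t−x̄)(x_{t+1}−x̄) = -13.3980
γ_1 = -13.3980 / 7 = -1.914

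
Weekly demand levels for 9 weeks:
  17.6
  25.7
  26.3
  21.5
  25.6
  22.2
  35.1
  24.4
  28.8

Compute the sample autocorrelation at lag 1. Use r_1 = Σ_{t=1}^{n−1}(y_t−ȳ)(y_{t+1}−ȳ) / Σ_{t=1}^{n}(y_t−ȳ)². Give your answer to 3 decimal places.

Mean ȳ = (17.6 + 25.7 + 26.3 + 21.5 + 25.6 + 22.2 + 35.1 + 24.4 + 28.8)/9 = 25.2444
Numerator Σ_{t=1}^{8}(y_t−ȳ)(y_{t+1}−ȳ) = -50.6975
Denominator Σ(y_t−ȳ)² = 193.6622
r_1 = -50.6975 / 193.6622 = -0.262

-0.262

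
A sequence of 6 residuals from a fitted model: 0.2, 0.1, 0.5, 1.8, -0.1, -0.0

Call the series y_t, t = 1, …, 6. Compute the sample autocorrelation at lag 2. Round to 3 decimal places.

-0.429

Mean ȳ = (0.2 + 0.1 + 0.5 + 1.8 − 0.1 − 0.0)/6 = 0.4167
Σ(y_t−ȳ)(y_{t+2}−ȳ) = (-0.0181) + (-0.4381) + (-0.0431) + (-0.5764) = -1.0756
Denominator Σ(y_t−ȳ)² = 2.5083
r_2 = -1.0756 / 2.5083 = -0.429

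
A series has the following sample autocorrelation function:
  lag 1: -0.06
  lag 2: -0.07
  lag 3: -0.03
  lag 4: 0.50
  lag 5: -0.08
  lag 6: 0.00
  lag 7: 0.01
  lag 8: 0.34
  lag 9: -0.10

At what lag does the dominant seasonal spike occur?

4

The largest autocorrelation is r_4 = 0.50, with a weaker echo at lag 8 (0.34); the remaining lags stay at or below 0.01.
The dominant spike at lag 4 indicates a seasonal period of 4.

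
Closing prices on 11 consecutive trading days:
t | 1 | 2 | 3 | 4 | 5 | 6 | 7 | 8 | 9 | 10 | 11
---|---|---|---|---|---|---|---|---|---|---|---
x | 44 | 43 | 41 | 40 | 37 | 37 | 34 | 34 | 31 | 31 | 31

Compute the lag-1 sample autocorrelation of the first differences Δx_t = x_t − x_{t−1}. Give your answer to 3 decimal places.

-0.639

First differences Δx: -1, -2, -1, -3, 0, -3, 0, -3, 0, 0
Mean of differences = -1.3000
Numerator Σ(Δx_t−Δx̄)(Δx_{t+1}−Δx̄) = -10.2900
Denominator Σ(Δx_t−Δx̄)² = 16.1000
r_1(Δx) = -10.2900 / 16.1000 = -0.639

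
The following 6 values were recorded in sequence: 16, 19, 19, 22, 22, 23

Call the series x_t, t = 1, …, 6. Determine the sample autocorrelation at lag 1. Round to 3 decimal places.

Mean x̄ = (16 + 19 + 19 + 22 + 22 + 23)/6 = 20.1667
Deviations from mean: -4.1667, -1.1667, -1.1667, 1.8333, 1.8333, 2.8333
Σ(x_t−x̄)(x_{t+1}−x̄) = (4.8611) + (1.3611) + (-2.1389) + (3.3611) + (5.1944) = 12.6389
Denominator Σ(x_t−x̄)² = 34.8333
r_1 = 12.6389 / 34.8333 = 0.363

0.363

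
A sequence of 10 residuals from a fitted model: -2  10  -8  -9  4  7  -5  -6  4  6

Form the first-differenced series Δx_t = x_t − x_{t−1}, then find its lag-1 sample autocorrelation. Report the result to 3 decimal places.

-0.204

First differences Δx: 12, -18, -1, 13, 3, -12, -1, 10, 2
Mean of differences = 0.8889
Numerator Σ(Δx_t−Δx̄)(Δx_{t+1}−Δx̄) = -181.4568
Denominator Σ(Δx_t−Δx̄)² = 888.8889
r_1(Δx) = -181.4568 / 888.8889 = -0.204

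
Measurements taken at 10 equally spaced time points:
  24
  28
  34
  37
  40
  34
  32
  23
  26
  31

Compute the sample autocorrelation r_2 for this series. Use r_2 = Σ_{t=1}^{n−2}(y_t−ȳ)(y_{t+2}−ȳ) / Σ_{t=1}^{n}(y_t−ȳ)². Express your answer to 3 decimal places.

-0.045

Mean ȳ = (24 + 28 + 34 + 37 + 40 + 34 + 32 + 23 + 26 + 31)/10 = 30.9000
Numerator Σ_{t=1}^{8}(y_t−ȳ)(y_{t+2}−ȳ) = -12.6200
Denominator Σ(y_t−ȳ)² = 282.9000
r_2 = -12.6200 / 282.9000 = -0.045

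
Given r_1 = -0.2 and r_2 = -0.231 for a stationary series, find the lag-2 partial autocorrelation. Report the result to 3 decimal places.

-0.282

φ_{22} = (r_2 − r_1²) / (1 − r_1²)
r_1² = (-0.2)² = 0.04
Numerator = -0.231 − 0.0400 = -0.2710; denominator = 1 − 0.0400 = 0.9600
φ_{22} = -0.2710 / 0.9600 = -0.282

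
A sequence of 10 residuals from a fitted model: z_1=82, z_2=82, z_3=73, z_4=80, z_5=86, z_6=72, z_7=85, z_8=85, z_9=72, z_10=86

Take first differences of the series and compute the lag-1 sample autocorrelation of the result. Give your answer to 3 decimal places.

First differences Δz: 0, -9, 7, 6, -14, 13, 0, -13, 14
Mean of differences = 0.4444
Numerator Σ(Δz_t−Δz̄)(Δz_{t+1}−Δz̄) = -464.7531
Denominator Σ(Δz_t−Δz̄)² = 894.2222
r_1(Δz) = -464.7531 / 894.2222 = -0.520

-0.520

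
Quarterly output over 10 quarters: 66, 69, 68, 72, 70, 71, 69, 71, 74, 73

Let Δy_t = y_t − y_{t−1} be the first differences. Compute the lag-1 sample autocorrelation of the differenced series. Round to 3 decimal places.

First differences Δy: 3, -1, 4, -2, 1, -2, 2, 3, -1
Mean of differences = 0.7778
Numerator Σ(Δy_t−Δȳ)(Δy_{t+1}−Δȳ) = -24.4938
Denominator Σ(Δy_t−Δȳ)² = 43.5556
r_1(Δy) = -24.4938 / 43.5556 = -0.562

-0.562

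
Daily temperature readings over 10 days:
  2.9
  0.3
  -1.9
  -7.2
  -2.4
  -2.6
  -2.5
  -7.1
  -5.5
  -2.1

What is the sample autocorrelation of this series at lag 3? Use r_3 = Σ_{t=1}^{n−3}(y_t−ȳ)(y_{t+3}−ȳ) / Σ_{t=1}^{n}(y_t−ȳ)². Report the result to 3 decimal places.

-0.305

Mean ȳ = (2.9 + 0.3 − 1.9 − 7.2 − 2.4 − 2.6 − 2.5 − 7.1 − 5.5 − 2.1)/10 = -2.8100
Numerator Σ_{t=1}^{7}(y_t−ȳ)(y_{t+3}−ȳ) = -27.0653
Denominator Σ(y_t−ȳ)² = 88.8290
r_3 = -27.0653 / 88.8290 = -0.305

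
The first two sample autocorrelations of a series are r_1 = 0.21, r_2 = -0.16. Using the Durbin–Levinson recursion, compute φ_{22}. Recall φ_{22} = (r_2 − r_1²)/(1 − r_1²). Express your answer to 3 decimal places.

-0.214

φ_{22} = (r_2 − r_1²) / (1 − r_1²)
r_1² = (0.21)² = 0.0441
Numerator = -0.16 − 0.0441 = -0.2041; denominator = 1 − 0.0441 = 0.9559
φ_{22} = -0.2041 / 0.9559 = -0.214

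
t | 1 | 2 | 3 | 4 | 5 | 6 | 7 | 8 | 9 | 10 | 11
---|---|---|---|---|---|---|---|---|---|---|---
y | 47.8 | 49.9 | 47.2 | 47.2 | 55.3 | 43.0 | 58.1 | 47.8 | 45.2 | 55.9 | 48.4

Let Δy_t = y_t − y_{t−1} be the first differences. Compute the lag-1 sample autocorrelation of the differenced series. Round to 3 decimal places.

-0.714

First differences Δy: 2.1, -2.7, 0.0, 8.1, -12.3, 15.1, -10.3, -2.6, 10.7, -7.5
Mean of differences = 0.0600
Numerator Σ(Δy_t−Δȳ)(Δy_{t+1}−Δȳ) = -528.2136
Denominator Σ(Δy_t−Δȳ)² = 740.1640
r_1(Δy) = -528.2136 / 740.1640 = -0.714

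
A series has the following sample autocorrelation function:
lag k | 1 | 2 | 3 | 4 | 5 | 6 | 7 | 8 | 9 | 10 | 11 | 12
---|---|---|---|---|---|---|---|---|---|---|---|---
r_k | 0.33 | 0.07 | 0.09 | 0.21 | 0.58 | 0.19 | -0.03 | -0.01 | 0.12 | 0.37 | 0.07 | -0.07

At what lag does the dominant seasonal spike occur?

5

The largest autocorrelation is r_5 = 0.58, with a weaker echo at lag 10 (0.37); the remaining lags stay at or below 0.33. The elevated value at lag 1 (0.33), dropping to 0.07 at lag 2, reflects decaying short-term dependence rather than seasonality.
The dominant spike at lag 5 indicates a seasonal period of 5.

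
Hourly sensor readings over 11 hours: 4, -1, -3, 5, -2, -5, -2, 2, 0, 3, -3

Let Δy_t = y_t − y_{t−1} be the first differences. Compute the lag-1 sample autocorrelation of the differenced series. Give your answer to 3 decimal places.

First differences Δy: -5, -2, 8, -7, -3, 3, 4, -2, 3, -6
Mean of differences = -0.7000
Numerator Σ(Δy_t−Δȳ)(Δy_{t+1}−Δȳ) = -67.6900
Denominator Σ(Δy_t−Δȳ)² = 220.1000
r_1(Δy) = -67.6900 / 220.1000 = -0.308

-0.308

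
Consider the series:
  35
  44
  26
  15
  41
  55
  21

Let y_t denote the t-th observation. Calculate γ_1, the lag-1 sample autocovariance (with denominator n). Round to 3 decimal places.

-25.064

Mean ȳ = (35 + 44 + 26 + 15 + 41 + 55 + 21)/7 = 33.8571
Deviations: 1.1429, 10.1429, -7.8571, -18.8571, 7.1429, 21.1429, -12.8571
Σ_{t=1}^{6}(y_t−ȳ)(y_{t+1}−ȳ) = -175.4490
γ_1 = -175.4490 / 7 = -25.064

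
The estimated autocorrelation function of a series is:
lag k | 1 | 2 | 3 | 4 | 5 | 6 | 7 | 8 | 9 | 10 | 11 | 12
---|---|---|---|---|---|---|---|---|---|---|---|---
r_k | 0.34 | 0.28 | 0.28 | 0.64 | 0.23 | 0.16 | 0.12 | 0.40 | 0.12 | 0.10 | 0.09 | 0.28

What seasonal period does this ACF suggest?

The largest autocorrelation is r_4 = 0.64, with a weaker echo at lag 8 (0.40); the remaining lags stay at or below 0.34. The elevated value at lag 1 (0.34), dropping to 0.28 at lag 2, reflects decaying short-term dependence rather than seasonality.
The dominant spike at lag 4 indicates a seasonal period of 4.

4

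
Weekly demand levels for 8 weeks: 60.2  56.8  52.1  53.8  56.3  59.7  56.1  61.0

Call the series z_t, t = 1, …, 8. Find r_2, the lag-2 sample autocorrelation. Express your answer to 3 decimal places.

Mean z̄ = (60.2 + 56.8 + 52.1 + 53.8 + 56.3 + 59.7 + 56.1 + 61.0)/8 = 57.0000
Deviations from mean: 3.2000, -0.2000, -4.9000, -3.2000, -0.7000, 2.7000, -0.9000, 4.0000
Σ(z_t−z̄)(z_{t+2}−z̄) = (-15.6800) + (0.6400) + (3.4300) + (-8.6400) + (0.6300) + (10.8000) = -8.8200
Denominator Σ(z_t−z̄)² = 69.1200
r_2 = -8.8200 / 69.1200 = -0.128

-0.128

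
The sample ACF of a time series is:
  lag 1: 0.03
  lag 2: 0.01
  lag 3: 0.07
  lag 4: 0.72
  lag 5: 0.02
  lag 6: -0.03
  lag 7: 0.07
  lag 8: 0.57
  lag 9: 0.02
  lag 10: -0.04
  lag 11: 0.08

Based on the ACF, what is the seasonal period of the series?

The largest autocorrelation is r_4 = 0.72, with a weaker echo at lag 8 (0.57); the remaining lags stay at or below 0.08.
The dominant spike at lag 4 indicates a seasonal period of 4.

4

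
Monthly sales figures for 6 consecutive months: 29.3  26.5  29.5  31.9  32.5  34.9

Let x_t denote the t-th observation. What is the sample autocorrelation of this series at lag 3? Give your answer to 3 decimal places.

-0.330

Mean x̄ = (29.3 + 26.5 + 29.5 + 31.9 + 32.5 + 34.9)/6 = 30.7667
Deviations from mean: -1.4667, -4.2667, -1.2667, 1.1333, 1.7333, 4.1333
Σ(x_t−x̄)(x_{t+3}−x̄) = (-1.6622) + (-7.3956) + (-5.2356) = -14.2933
Denominator Σ(x_t−x̄)² = 43.3333
r_3 = -14.2933 / 43.3333 = -0.330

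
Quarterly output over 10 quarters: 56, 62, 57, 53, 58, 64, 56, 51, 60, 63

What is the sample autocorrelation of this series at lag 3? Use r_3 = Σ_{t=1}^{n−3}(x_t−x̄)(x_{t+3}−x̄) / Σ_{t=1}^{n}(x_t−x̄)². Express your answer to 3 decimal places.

Mean x̄ = (56 + 62 + 57 + 53 + 58 + 64 + 56 + 51 + 60 + 63)/10 = 58.0000
Numerator Σ_{t=1}^{7}(x_t−x̄)(x_{t+3}−x̄) = 16.0000
Denominator Σ(x_t−x̄)² = 164.0000
r_3 = 16.0000 / 164.0000 = 0.098

0.098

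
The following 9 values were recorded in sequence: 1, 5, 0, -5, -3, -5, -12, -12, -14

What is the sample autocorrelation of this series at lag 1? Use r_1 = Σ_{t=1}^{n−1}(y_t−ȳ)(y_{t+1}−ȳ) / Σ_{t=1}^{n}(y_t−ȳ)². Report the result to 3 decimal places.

0.645

Mean ȳ = (1 + 5 + 0 − 5 − 3 − 5 − 12 − 12 − 14)/9 = -5.0000
Numerator Σ_{t=1}^{8}(y_t−ȳ)(y_{t+1}−ȳ) = 222.0000
Denominator Σ(y_t−ȳ)² = 344.0000
r_1 = 222.0000 / 344.0000 = 0.645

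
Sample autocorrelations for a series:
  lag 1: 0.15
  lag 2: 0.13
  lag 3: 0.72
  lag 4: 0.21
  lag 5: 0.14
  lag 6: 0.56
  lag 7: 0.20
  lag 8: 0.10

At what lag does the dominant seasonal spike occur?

3

The largest autocorrelation is r_3 = 0.72, with a weaker echo at lag 6 (0.56); the remaining lags stay at or below 0.21.
The dominant spike at lag 3 indicates a seasonal period of 3.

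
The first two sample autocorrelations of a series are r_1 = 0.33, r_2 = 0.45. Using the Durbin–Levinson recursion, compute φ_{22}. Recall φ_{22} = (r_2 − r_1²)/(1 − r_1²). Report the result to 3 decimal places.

φ_{22} = (r_2 − r_1²) / (1 − r_1²)
r_1² = (0.33)² = 0.1089
Numerator = 0.45 − 0.1089 = 0.3411; denominator = 1 − 0.1089 = 0.8911
φ_{22} = 0.3411 / 0.8911 = 0.383

0.383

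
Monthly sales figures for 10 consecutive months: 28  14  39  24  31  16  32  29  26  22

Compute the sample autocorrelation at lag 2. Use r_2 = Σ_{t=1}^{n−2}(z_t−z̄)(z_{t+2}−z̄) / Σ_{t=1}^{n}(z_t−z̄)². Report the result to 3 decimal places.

0.240

Mean z̄ = (28 + 14 + 39 + 24 + 31 + 16 + 32 + 29 + 26 + 22)/10 = 26.1000
Numerator Σ_{t=1}^{8}(z_t−z̄)(z_{t+2}−z̄) = 121.4800
Denominator Σ(z_t−z̄)² = 506.9000
r_2 = 121.4800 / 506.9000 = 0.240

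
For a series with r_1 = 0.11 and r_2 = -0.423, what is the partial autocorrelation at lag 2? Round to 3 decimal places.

-0.440

φ_{22} = (r_2 − r_1²) / (1 − r_1²)
r_1² = (0.11)² = 0.0121
Numerator = -0.423 − 0.0121 = -0.4351; denominator = 1 − 0.0121 = 0.9879
φ_{22} = -0.4351 / 0.9879 = -0.440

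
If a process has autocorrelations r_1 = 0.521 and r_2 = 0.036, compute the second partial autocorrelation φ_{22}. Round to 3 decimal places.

φ_{22} = (r_2 − r_1²) / (1 − r_1²)
r_1² = (0.521)² = 0.271441
Numerator = 0.036 − 0.2714 = -0.2354; denominator = 1 − 0.2714 = 0.7286
φ_{22} = -0.2354 / 0.7286 = -0.323

-0.323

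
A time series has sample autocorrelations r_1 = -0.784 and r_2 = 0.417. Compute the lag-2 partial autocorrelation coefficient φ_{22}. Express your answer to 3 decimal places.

φ_{22} = (r_2 − r_1²) / (1 − r_1²)
r_1² = (-0.784)² = 0.614656
Numerator = 0.417 − 0.6147 = -0.1977; denominator = 1 − 0.6147 = 0.3853
φ_{22} = -0.1977 / 0.3853 = -0.513

-0.513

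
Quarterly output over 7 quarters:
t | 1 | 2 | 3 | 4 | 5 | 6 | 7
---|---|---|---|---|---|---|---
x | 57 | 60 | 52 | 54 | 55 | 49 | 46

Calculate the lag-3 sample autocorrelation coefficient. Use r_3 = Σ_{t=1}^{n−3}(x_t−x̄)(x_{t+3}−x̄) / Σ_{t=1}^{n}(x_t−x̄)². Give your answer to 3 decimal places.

Mean x̄ = (57 + 60 + 52 + 54 + 55 + 49 + 46)/7 = 53.2857
Numerator Σ_{t=1}^{4}(x_t−x̄)(x_{t+3}−x̄) = 14.4694
Denominator Σ(x_t−x̄)² = 135.4286
r_3 = 14.4694 / 135.4286 = 0.107

0.107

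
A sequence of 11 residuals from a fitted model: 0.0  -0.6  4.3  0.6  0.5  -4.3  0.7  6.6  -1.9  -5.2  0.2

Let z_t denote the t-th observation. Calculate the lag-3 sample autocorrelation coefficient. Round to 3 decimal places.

Mean z̄ = (0.0 − 0.6 + 4.3 + 0.6 + 0.5 − 4.3 + 0.7 + 6.6 − 1.9 − 5.2 + 0.2)/11 = 0.0818
Numerator Σ_{t=1}^{8}(z_t−z̄)(z_{t+3}−z̄) = -9.5755
Denominator Σ(z_t−z̄)² = 112.6164
r_3 = -9.5755 / 112.6164 = -0.085

-0.085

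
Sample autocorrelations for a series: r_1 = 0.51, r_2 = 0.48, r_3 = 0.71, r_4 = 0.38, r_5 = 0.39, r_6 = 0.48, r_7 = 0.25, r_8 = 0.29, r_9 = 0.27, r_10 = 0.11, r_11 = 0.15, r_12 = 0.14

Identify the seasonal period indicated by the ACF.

The largest autocorrelation is r_3 = 0.71; the remaining lags stay at or below 0.51. The elevated value at lag 1 (0.51), dropping to 0.48 at lag 2, reflects decaying short-term dependence rather than seasonality.
The dominant spike at lag 3 indicates a seasonal period of 3.

3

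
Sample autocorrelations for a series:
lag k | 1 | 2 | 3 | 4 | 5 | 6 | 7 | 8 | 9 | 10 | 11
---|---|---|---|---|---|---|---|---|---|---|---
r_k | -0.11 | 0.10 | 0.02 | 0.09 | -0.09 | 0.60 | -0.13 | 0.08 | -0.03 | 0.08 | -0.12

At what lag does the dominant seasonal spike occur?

6

The largest autocorrelation is r_6 = 0.60; the remaining lags stay at or below 0.10.
The dominant spike at lag 6 indicates a seasonal period of 6.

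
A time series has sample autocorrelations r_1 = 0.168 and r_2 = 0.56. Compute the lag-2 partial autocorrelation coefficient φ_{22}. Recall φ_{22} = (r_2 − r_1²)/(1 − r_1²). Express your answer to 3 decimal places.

φ_{22} = (r_2 − r_1²) / (1 − r_1²)
r_1² = (0.168)² = 0.028224
Numerator = 0.56 − 0.0282 = 0.5318; denominator = 1 − 0.0282 = 0.9718
φ_{22} = 0.5318 / 0.9718 = 0.547

0.547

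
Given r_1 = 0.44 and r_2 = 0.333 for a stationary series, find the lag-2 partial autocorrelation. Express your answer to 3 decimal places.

φ_{22} = (r_2 − r_1²) / (1 − r_1²)
r_1² = (0.44)² = 0.1936
Numerator = 0.333 − 0.1936 = 0.1394; denominator = 1 − 0.1936 = 0.8064
φ_{22} = 0.1394 / 0.8064 = 0.173

0.173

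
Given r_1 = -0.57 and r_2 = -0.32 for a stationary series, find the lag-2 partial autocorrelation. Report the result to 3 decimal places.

φ_{22} = (r_2 − r_1²) / (1 − r_1²)
r_1² = (-0.57)² = 0.3249
Numerator = -0.32 − 0.3249 = -0.6449; denominator = 1 − 0.3249 = 0.6751
φ_{22} = -0.6449 / 0.6751 = -0.955

-0.955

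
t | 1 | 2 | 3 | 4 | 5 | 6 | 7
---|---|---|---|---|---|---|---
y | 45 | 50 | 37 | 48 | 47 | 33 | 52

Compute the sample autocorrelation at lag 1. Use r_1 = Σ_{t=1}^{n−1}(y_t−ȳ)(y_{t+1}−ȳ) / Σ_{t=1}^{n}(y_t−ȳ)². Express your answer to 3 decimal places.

Mean ȳ = (45 + 50 + 37 + 48 + 47 + 33 + 52)/7 = 44.5714
Deviations from mean: 0.4286, 5.4286, -7.5714, 3.4286, 2.4286, -11.5714, 7.4286
Σ(y_t−ȳ)(y_{t+1}−ȳ) = (2.3265) + (-41.1020) + (-25.9592) + (8.3265) + (-28.1020) + (-85.9592) = -170.4694
Denominator Σ(y_t−ȳ)² = 293.7143
r_1 = -170.4694 / 293.7143 = -0.580

-0.580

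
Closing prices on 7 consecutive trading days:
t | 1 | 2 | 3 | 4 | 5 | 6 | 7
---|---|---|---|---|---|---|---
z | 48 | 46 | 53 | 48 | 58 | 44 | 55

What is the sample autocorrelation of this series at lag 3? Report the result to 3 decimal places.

-0.354

Mean z̄ = (48 + 46 + 53 + 48 + 58 + 44 + 55)/7 = 50.2857
Numerator Σ_{t=1}^{4}(z_t−z̄)(z_{t+3}−z̄) = -55.6735
Denominator Σ(z_t−z̄)² = 157.4286
r_3 = -55.6735 / 157.4286 = -0.354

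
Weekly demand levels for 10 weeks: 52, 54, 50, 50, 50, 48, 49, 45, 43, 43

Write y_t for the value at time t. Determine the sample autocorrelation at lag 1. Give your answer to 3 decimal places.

0.644

Mean ȳ = (52 + 54 + 50 + 50 + 50 + 48 + 49 + 45 + 43 + 43)/10 = 48.4000
Numerator Σ_{t=1}^{9}(y_t−ȳ)(y_{t+1}−ȳ) = 78.8400
Denominator Σ(y_t−ȳ)² = 122.4000
r_1 = 78.8400 / 122.4000 = 0.644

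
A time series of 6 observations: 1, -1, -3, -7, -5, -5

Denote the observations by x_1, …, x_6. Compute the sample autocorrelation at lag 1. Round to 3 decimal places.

0.428

Mean x̄ = (1 − 1 − 3 − 7 − 5 − 5)/6 = -3.3333
Deviations from mean: 4.3333, 2.3333, 0.3333, -3.6667, -1.6667, -1.6667
Σ(x_t−x̄)(x_{t+1}−x̄) = (10.1111) + (0.7778) + (-1.2222) + (6.1111) + (2.7778) = 18.5556
Denominator Σ(x_t−x̄)² = 43.3333
r_1 = 18.5556 / 43.3333 = 0.428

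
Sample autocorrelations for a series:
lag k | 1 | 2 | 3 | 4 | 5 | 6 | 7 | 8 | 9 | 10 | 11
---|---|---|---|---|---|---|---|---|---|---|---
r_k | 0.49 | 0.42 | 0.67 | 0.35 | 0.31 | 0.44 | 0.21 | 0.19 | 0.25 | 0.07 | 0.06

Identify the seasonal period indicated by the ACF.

The largest autocorrelation is r_3 = 0.67; the remaining lags stay at or below 0.49. The elevated value at lag 1 (0.49), dropping to 0.42 at lag 2, reflects decaying short-term dependence rather than seasonality.
The dominant spike at lag 3 indicates a seasonal period of 3.

3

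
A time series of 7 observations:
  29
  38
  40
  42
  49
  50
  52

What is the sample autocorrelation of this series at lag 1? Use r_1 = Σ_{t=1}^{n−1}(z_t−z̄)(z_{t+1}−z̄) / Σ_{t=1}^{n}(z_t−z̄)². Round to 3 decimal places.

Mean z̄ = (29 + 38 + 40 + 42 + 49 + 50 + 52)/7 = 42.8571
Deviations from mean: -13.8571, -4.8571, -2.8571, -0.8571, 6.1429, 7.1429, 9.1429
Σ(z_t−z̄)(z_{t+1}−z̄) = (67.3061) + (13.8776) + (2.4490) + (-5.2653) + (43.8776) + (65.3061) = 187.5510
Denominator Σ(z_t−z̄)² = 396.8571
r_1 = 187.5510 / 396.8571 = 0.473

0.473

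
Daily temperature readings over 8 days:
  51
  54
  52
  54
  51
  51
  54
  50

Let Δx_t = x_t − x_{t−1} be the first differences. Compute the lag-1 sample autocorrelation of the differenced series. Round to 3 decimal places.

First differences Δx: 3, -2, 2, -3, 0, 3, -4
Mean of differences = -0.1429
Numerator Σ(Δx_t−Δx̄)(Δx_{t+1}−Δx̄) = -28.0204
Denominator Σ(Δx_t−Δx̄)² = 50.8571
r_1(Δx) = -28.0204 / 50.8571 = -0.551

-0.551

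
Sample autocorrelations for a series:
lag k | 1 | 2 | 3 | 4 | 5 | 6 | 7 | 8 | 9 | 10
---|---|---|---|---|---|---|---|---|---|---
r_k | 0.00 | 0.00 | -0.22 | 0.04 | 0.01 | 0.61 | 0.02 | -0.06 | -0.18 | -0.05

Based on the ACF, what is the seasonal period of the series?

6

The largest autocorrelation is r_6 = 0.61; the remaining lags stay at or below 0.04.
The dominant spike at lag 6 indicates a seasonal period of 6.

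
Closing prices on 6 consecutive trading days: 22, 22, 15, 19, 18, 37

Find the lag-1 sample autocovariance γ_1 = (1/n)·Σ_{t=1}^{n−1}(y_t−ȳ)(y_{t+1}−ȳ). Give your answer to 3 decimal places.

-4.116

Mean ȳ = (22 + 22 + 15 + 19 + 18 + 37)/6 = 22.1667
Deviations: -0.1667, -0.1667, -7.1667, -3.1667, -4.1667, 14.8333
Σ_{t=1}^{5}(y_t−ȳ)(y_{t+1}−ȳ) = -24.6944
γ_1 = -24.6944 / 6 = -4.116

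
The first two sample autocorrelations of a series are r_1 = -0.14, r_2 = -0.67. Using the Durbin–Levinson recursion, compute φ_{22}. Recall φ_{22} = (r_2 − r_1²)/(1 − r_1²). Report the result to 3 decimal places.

-0.703

φ_{22} = (r_2 − r_1²) / (1 − r_1²)
r_1² = (-0.14)² = 0.0196
Numerator = -0.67 − 0.0196 = -0.6896; denominator = 1 − 0.0196 = 0.9804
φ_{22} = -0.6896 / 0.9804 = -0.703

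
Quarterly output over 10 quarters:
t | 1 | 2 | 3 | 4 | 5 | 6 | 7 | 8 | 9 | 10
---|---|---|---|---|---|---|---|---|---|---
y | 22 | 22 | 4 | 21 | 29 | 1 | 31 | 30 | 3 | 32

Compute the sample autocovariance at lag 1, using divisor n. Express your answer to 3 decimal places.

Mean ȳ = (22 + 22 + 4 + 21 + 29 + 1 + 31 + 30 + 3 + 32)/10 = 19.5000
Σ_{t=1}^{9}(y_t−ȳ)(y_{t+1}−ȳ) = -688.7500
γ_1 = -688.7500 / 10 = -68.875

-68.875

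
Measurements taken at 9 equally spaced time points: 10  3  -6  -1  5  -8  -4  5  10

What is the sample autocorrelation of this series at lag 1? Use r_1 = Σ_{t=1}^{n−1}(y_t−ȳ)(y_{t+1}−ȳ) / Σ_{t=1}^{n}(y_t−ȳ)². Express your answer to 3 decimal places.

0.118

Mean ȳ = (10 + 3 − 6 − 1 + 5 − 8 − 4 + 5 + 10)/9 = 1.5556
Numerator Σ_{t=1}^{8}(y_t−ȳ)(y_{t+1}−ȳ) = 41.9136
Denominator Σ(y_t−ȳ)² = 354.2222
r_1 = 41.9136 / 354.2222 = 0.118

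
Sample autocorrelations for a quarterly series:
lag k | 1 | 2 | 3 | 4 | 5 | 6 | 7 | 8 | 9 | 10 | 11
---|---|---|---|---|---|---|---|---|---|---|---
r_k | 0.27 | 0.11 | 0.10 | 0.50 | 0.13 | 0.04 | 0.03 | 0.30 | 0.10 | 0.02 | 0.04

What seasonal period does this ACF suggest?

The largest autocorrelation is r_4 = 0.50, with a weaker echo at lag 8 (0.30); the remaining lags stay at or below 0.27. The elevated value at lag 1 (0.27), dropping to 0.11 at lag 2, reflects decaying short-term dependence rather than seasonality.
The dominant spike at lag 4 indicates a seasonal period of 4.

4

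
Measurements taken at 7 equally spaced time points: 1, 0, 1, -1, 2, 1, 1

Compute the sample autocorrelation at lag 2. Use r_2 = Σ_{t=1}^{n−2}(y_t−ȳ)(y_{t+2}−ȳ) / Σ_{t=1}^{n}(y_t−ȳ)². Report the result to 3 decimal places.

0.286

Mean ȳ = (1 + 0 + 1 − 1 + 2 + 1 + 1)/7 = 0.7143
Deviations from mean: 0.2857, -0.7143, 0.2857, -1.7143, 1.2857, 0.2857, 0.2857
Σ(y_t−ȳ)(y_{t+2}−ȳ) = (0.0816) + (1.2245) + (0.3673) + (-0.4898) + (0.3673) = 1.5510
Denominator Σ(y_t−ȳ)² = 5.4286
r_2 = 1.5510 / 5.4286 = 0.286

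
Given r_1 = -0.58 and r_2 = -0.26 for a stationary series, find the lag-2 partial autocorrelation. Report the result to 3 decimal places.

φ_{22} = (r_2 − r_1²) / (1 − r_1²)
r_1² = (-0.58)² = 0.3364
Numerator = -0.26 − 0.3364 = -0.5964; denominator = 1 − 0.3364 = 0.6636
φ_{22} = -0.5964 / 0.6636 = -0.899

-0.899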